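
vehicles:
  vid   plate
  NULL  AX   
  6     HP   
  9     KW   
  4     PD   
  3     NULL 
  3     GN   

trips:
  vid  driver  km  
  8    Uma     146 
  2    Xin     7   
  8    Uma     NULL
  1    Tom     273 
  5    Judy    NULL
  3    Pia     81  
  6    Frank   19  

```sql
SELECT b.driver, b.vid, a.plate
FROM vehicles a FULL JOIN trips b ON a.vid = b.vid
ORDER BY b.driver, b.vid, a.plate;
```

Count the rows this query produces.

11

FULL OUTER JOIN keeps every row from both sides; unmatched rows get NULL for the other side's columns.
Matching on a.vid = b.vid. A NULL in a compared column never satisfies the condition.
- a row (vid=NULL): no match → kept, b columns NULL.
- a row (vid=6): matches 1 b row(s) → 1 output row(s).
- a row (vid=9): no match → kept, b columns NULL.
- a row (vid=4): no match → kept, b columns NULL.
- a row (vid=3): matches 1 b row(s) → 1 output row(s).
- a row (vid=3): matches 1 b row(s) → 1 output row(s).
- 5 row(s) from b found no a partner → padded with NULL.
Total: 3 matched + 8 padded = 11 rows.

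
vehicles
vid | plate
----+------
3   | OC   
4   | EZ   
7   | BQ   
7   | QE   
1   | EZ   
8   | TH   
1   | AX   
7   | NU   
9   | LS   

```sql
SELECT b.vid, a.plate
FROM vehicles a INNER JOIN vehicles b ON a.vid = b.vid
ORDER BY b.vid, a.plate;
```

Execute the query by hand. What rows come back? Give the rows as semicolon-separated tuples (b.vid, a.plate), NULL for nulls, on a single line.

(1, AX); (1, AX); (1, EZ); (1, EZ); (3, OC); (4, EZ); (7, BQ); (7, BQ); (7, BQ); (7, NU); (7, NU); (7, NU); (7, QE); (7, QE); (7, QE); (8, TH); (9, LS)

INNER JOIN keeps only pairs where the ON condition holds.
Matching on a.vid = b.vid.
- a row (vid=3): matches 1 b row(s) → 1 output row(s).
- a row (vid=4): matches 1 b row(s) → 1 output row(s).
- a row (vid=7): matches 3 b row(s) → 3 output row(s).
- a row (vid=7): matches 3 b row(s) → 3 output row(s).
- a row (vid=1): matches 2 b row(s) → 2 output row(s).
- a row (vid=8): matches 1 b row(s) → 1 output row(s).
- a row (vid=1): matches 2 b row(s) → 2 output row(s).
- a row (vid=7): matches 3 b row(s) → 3 output row(s).
- a row (vid=9): matches 1 b row(s) → 1 output row(s).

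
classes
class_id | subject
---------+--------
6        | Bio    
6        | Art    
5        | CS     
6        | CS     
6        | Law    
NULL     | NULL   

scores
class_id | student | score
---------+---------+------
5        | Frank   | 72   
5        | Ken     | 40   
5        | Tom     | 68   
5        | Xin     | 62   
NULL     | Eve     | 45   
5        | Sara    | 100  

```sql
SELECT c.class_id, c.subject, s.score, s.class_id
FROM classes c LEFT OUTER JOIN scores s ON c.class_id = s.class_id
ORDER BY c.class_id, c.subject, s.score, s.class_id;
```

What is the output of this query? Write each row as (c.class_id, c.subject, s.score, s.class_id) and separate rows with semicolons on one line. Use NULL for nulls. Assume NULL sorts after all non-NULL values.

LEFT JOIN keeps every row from `classes`; unmatched rows get NULL for `scores`'s columns.
Matching on c.class_id = s.class_id. A NULL in a compared column never satisfies the condition.
- c row (class_id=6): no match → kept, s columns NULL.
- c row (class_id=6): no match → kept, s columns NULL.
- c row (class_id=5): matches 5 s row(s) → 5 output row(s).
- c row (class_id=6): no match → kept, s columns NULL.
- c row (class_id=6): no match → kept, s columns NULL.
- c row (class_id=NULL): no match → kept, s columns NULL.
After projecting and ordering:
c.class_id | c.subject | s.score | s.class_id
5 | CS | 40 | 5
5 | CS | 62 | 5
5 | CS | 68 | 5
5 | CS | 72 | 5
5 | CS | 100 | 5
6 | Art | NULL | NULL
6 | Bio | NULL | NULL
6 | CS | NULL | NULL
6 | Law | NULL | NULL
NULL | NULL | NULL | NULL

(5, CS, 40, 5); (5, CS, 62, 5); (5, CS, 68, 5); (5, CS, 72, 5); (5, CS, 100, 5); (6, Art, NULL, NULL); (6, Bio, NULL, NULL); (6, CS, NULL, NULL); (6, Law, NULL, NULL); (NULL, NULL, NULL, NULL)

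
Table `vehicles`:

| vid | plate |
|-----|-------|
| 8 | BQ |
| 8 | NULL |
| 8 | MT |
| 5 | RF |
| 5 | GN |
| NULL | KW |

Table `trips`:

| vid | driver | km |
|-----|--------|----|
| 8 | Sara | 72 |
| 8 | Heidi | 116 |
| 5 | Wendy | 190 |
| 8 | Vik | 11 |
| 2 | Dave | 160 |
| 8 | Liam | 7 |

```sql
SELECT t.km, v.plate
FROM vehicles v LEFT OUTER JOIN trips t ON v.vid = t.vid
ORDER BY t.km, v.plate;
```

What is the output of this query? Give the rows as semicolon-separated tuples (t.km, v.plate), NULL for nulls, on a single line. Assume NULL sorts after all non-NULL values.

LEFT JOIN keeps every row from `vehicles`; unmatched rows get NULL for `trips`'s columns.
Matching on v.vid = t.vid. A NULL in a compared column never satisfies the condition.
- v[0] vid=8 → 4 match(es) in t → 4 row(s).
- v[1] vid=8 → 4 match(es) in t → 4 row(s).
- v[2] vid=8 → 4 match(es) in t → 4 row(s).
- v[3] vid=5 → 1 match(es) in t → 1 row(s).
- v[4] vid=5 → 1 match(es) in t → 1 row(s).
- v[5] vid=NULL → no match; kept with NULLs on the t side.

(7, BQ); (7, MT); (7, NULL); (11, BQ); (11, MT); (11, NULL); (72, BQ); (72, MT); (72, NULL); (116, BQ); (116, MT); (116, NULL); (190, GN); (190, RF); (NULL, KW)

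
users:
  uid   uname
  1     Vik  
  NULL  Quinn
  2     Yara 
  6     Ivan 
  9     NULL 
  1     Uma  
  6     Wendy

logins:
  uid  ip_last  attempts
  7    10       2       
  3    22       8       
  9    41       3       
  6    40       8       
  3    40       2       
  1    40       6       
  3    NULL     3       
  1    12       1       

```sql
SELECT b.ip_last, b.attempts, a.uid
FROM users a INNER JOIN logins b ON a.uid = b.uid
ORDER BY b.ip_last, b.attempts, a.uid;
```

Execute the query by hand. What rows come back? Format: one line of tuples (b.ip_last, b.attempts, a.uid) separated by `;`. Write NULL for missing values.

(12, 1, 1); (12, 1, 1); (40, 6, 1); (40, 6, 1); (40, 8, 6); (40, 8, 6); (41, 3, 9)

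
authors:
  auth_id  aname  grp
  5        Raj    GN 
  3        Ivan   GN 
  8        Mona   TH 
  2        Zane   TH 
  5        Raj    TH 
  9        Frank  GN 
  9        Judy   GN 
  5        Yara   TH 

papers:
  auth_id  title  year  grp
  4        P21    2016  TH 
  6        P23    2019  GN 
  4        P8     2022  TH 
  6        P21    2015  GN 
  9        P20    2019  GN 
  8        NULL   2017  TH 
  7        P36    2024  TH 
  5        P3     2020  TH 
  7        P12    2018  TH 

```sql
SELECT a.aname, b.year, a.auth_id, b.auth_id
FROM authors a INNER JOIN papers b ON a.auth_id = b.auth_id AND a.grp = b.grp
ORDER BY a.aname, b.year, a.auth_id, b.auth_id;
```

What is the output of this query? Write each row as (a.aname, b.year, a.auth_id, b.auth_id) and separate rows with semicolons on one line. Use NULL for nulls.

(Frank, 2019, 9, 9); (Judy, 2019, 9, 9); (Mona, 2017, 8, 8); (Raj, 2020, 5, 5); (Yara, 2020, 5, 5)

INNER JOIN keeps only pairs where the ON condition holds.
Matching on a.auth_id = b.auth_id AND a.grp = b.grp.
Matched pairs: 5.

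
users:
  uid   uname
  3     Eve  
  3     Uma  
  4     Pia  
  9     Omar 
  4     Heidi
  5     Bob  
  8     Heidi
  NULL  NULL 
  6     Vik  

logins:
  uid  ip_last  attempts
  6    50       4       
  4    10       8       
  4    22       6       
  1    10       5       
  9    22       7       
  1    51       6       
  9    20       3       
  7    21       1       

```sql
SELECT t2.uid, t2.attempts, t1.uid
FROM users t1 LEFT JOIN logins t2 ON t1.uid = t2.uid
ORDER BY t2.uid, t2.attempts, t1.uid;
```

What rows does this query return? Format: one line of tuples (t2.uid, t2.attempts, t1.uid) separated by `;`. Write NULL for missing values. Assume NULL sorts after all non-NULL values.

(4, 6, 4); (4, 6, 4); (4, 8, 4); (4, 8, 4); (6, 4, 6); (9, 3, 9); (9, 7, 9); (NULL, NULL, 3); (NULL, NULL, 3); (NULL, NULL, 5); (NULL, NULL, 8); (NULL, NULL, NULL)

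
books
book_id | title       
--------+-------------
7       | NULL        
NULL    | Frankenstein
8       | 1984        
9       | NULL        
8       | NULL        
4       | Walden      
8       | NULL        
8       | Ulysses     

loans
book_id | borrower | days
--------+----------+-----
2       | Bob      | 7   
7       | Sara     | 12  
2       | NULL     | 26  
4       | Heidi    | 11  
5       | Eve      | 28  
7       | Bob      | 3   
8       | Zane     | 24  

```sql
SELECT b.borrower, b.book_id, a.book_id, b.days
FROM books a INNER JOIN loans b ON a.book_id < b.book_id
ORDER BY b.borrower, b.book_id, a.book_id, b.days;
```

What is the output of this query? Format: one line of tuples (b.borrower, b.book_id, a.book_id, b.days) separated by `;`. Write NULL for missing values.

(Bob, 7, 4, 3); (Eve, 5, 4, 28); (Sara, 7, 4, 12); (Zane, 8, 4, 24); (Zane, 8, 7, 24)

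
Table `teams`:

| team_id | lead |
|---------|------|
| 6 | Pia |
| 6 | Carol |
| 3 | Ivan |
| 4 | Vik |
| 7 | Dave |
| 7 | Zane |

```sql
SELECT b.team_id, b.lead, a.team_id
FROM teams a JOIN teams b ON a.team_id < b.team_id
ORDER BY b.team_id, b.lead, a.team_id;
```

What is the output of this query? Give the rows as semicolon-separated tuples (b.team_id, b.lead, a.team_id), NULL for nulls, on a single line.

INNER JOIN keeps only pairs where the ON condition holds.
Matching on a.team_id < b.team_id.
- team_id=6: 2 matching b row(s), so 2 row(s) emitted.
- team_id=6: 2 matching b row(s), so 2 row(s) emitted.
- team_id=3: 5 matching b row(s), so 5 row(s) emitted.
- team_id=4: 4 matching b row(s), so 4 row(s) emitted.
- team_id=7: no matching b row, dropped.
- team_id=7: no matching b row, dropped.

(4, Vik, 3); (6, Carol, 3); (6, Carol, 4); (6, Pia, 3); (6, Pia, 4); (7, Dave, 3); (7, Dave, 4); (7, Dave, 6); (7, Dave, 6); (7, Zane, 3); (7, Zane, 4); (7, Zane, 6); (7, Zane, 6)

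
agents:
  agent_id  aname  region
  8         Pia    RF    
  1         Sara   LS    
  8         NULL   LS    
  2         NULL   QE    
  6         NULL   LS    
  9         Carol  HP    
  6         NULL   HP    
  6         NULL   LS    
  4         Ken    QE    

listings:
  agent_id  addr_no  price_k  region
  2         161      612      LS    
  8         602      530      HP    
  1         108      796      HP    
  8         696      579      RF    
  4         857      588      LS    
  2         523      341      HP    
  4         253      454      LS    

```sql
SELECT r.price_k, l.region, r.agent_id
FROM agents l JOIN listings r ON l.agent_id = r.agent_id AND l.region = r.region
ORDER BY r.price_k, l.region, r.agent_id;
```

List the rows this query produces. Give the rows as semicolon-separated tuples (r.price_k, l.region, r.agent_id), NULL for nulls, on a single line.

(579, RF, 8)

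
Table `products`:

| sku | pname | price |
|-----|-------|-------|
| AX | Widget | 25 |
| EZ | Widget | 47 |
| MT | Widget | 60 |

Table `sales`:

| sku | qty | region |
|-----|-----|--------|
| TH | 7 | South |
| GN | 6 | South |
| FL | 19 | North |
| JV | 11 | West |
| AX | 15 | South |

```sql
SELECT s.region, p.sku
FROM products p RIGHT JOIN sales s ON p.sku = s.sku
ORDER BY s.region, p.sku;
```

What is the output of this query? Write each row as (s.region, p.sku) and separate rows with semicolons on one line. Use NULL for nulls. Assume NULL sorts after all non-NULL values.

RIGHT JOIN keeps every row from `sales`; unmatched rows get NULL for `products`'s columns.
Matching on p.sku = s.sku.
- p[0] sku=AX → 1 match(es) in s → 1 row(s).
- p[1] sku=EZ → no match.
- p[2] sku=MT → no match.
- 4 s row(s) had no p match → kept, p columns NULL.
After projecting and ordering:
s.region | p.sku
North | NULL
South | AX
South | NULL
South | NULL
West | NULL

(North, NULL); (South, AX); (South, NULL); (South, NULL); (West, NULL)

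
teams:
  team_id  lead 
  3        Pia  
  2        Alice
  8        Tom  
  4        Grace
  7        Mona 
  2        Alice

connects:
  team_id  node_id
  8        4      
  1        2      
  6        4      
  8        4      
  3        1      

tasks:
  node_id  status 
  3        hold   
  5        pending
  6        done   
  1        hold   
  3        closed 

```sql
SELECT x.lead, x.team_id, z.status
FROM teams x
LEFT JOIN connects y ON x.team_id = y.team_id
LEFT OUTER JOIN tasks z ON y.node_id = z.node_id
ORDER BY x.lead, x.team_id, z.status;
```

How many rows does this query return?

7

Step 1 — x LEFT JOIN y on team_id → 7 row(s).
Then LEFT JOIN `tasks z` on node_id: each of those 7 rows is kept; rows whose y.node_id has no match in z get NULL for z's columns.
Result: 7 row(s).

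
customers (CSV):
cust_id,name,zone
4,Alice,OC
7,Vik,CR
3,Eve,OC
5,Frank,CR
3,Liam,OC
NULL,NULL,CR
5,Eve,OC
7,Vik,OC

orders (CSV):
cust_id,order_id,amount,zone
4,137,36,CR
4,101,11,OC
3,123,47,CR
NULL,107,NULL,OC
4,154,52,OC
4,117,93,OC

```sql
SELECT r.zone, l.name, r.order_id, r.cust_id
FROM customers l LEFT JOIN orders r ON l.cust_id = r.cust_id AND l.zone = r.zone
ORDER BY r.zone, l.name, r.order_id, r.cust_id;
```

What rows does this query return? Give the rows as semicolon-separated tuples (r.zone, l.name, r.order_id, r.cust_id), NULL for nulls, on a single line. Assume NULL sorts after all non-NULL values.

(OC, Alice, 101, 4); (OC, Alice, 117, 4); (OC, Alice, 154, 4); (NULL, Eve, NULL, NULL); (NULL, Eve, NULL, NULL); (NULL, Frank, NULL, NULL); (NULL, Liam, NULL, NULL); (NULL, Vik, NULL, NULL); (NULL, Vik, NULL, NULL); (NULL, NULL, NULL, NULL)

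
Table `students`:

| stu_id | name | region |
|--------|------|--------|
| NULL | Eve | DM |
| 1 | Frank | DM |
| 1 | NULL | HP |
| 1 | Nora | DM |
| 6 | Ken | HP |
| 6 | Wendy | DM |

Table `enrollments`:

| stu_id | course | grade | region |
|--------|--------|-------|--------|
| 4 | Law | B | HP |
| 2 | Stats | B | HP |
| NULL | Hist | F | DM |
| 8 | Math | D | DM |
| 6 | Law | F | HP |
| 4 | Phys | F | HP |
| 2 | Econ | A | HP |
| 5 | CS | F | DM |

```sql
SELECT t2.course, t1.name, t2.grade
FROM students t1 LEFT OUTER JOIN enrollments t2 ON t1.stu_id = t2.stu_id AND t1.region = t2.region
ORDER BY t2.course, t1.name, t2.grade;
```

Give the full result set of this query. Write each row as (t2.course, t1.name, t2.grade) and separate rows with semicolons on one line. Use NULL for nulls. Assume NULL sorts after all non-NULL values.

LEFT JOIN keeps every row from `students`; unmatched rows get NULL for `enrollments`'s columns.
Matching on t1.stu_id = t2.stu_id AND t1.region = t2.region. A NULL in a compared column never satisfies the condition.
- t1 row (stu_id=NULL, region=DM): no match → kept, t2 columns NULL.
- t1 row (stu_id=1, region=DM): no match → kept, t2 columns NULL.
- t1 row (stu_id=1, region=HP): no match → kept, t2 columns NULL.
- t1 row (stu_id=1, region=DM): no match → kept, t2 columns NULL.
- t1 row (stu_id=6, region=HP): matches 1 t2 row(s) → 1 output row(s).
- t1 row (stu_id=6, region=DM): no match → kept, t2 columns NULL.
After projecting and ordering:
t2.course | t1.name | t2.grade
Law | Ken | F
NULL | Eve | NULL
NULL | Frank | NULL
NULL | Nora | NULL
NULL | Wendy | NULL
NULL | NULL | NULL

(Law, Ken, F); (NULL, Eve, NULL); (NULL, Frank, NULL); (NULL, Nora, NULL); (NULL, Wendy, NULL); (NULL, NULL, NULL)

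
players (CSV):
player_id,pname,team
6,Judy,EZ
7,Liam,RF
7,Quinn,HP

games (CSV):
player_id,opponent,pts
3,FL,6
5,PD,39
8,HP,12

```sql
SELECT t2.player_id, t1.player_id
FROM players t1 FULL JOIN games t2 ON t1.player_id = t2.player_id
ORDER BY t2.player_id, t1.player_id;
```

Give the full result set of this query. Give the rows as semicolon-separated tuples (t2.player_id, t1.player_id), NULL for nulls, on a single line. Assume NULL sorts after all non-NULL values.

FULL OUTER JOIN keeps every row from both sides; unmatched rows get NULL for the other side's columns.
Matching on t1.player_id = t2.player_id.
- t1 (player_id=6) has no partner → padded with NULL.
- t1 (player_id=7) has no partner → padded with NULL.
- t1 (player_id=7) has no partner → padded with NULL.
- 3 row(s) from t2 found no t1 partner → padded with NULL.
After projecting and ordering:
t2.player_id | t1.player_id
3 | NULL
5 | NULL
8 | NULL
NULL | 6
NULL | 7
NULL | 7

(3, NULL); (5, NULL); (8, NULL); (NULL, 6); (NULL, 7); (NULL, 7)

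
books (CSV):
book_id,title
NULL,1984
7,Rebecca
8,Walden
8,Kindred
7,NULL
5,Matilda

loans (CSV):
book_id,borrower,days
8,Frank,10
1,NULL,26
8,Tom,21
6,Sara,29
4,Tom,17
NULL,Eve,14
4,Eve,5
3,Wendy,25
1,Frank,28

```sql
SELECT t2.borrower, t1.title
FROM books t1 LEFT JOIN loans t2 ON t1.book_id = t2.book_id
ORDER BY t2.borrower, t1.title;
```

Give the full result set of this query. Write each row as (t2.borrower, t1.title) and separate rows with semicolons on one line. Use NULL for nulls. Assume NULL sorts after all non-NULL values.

(Frank, Kindred); (Frank, Walden); (Tom, Kindred); (Tom, Walden); (NULL, 1984); (NULL, Matilda); (NULL, Rebecca); (NULL, NULL)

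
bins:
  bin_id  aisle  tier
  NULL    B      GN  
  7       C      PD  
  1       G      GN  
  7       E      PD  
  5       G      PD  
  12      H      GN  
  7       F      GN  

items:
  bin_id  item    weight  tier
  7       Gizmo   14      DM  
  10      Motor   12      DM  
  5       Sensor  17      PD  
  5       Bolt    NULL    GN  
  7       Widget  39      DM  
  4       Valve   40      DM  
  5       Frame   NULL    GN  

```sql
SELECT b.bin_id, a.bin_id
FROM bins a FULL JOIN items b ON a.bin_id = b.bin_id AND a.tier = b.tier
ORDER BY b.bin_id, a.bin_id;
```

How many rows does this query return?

FULL OUTER JOIN keeps every row from both sides; unmatched rows get NULL for the other side's columns.
Matching on a.bin_id = b.bin_id AND a.tier = b.tier. A NULL in a compared column never satisfies the condition.
Matched pairs: 1; unmatched a rows kept: 6; unmatched b rows kept: 6.
Total: 1 matched + 12 padded = 13 rows.

13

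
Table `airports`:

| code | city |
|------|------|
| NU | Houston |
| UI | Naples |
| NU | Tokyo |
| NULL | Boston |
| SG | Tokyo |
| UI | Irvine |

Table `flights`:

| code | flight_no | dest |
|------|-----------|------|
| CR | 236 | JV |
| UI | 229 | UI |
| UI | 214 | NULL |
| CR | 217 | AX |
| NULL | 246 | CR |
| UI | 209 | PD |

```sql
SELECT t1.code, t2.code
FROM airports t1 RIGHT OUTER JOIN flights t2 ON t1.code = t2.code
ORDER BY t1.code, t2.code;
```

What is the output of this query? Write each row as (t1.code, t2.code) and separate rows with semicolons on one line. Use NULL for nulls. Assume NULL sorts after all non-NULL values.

RIGHT JOIN keeps every row from `flights`; unmatched rows get NULL for `airports`'s columns.
Matching on t1.code = t2.code. A NULL in a compared column never satisfies the condition.
Matched pairs: 6; unmatched t2 rows kept: 3.

(UI, UI); (UI, UI); (UI, UI); (UI, UI); (UI, UI); (UI, UI); (NULL, CR); (NULL, CR); (NULL, NULL)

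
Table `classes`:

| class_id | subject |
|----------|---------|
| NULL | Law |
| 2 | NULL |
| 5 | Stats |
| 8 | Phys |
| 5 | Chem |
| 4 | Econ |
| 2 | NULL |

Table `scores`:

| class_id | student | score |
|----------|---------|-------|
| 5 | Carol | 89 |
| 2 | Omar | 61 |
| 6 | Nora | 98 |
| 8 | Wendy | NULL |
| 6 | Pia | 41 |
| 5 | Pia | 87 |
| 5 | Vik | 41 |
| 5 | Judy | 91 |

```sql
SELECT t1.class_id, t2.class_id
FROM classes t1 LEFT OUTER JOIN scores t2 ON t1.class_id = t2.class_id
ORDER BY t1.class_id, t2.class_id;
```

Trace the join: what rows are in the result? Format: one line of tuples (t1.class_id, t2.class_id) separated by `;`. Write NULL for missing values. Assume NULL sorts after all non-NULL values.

(2, 2); (2, 2); (4, NULL); (5, 5); (5, 5); (5, 5); (5, 5); (5, 5); (5, 5); (5, 5); (5, 5); (8, 8); (NULL, NULL)

LEFT JOIN keeps every row from `classes`; unmatched rows get NULL for `scores`'s columns.
Matching on t1.class_id = t2.class_id. A NULL in a compared column never satisfies the condition.
- t1 row (class_id=NULL): no match → kept, t2 columns NULL.
- t1 row (class_id=2): matches 1 t2 row(s) → 1 output row(s).
- t1 row (class_id=5): matches 4 t2 row(s) → 4 output row(s).
- t1 row (class_id=8): matches 1 t2 row(s) → 1 output row(s).
- t1 row (class_id=5): matches 4 t2 row(s) → 4 output row(s).
- t1 row (class_id=4): no match → kept, t2 columns NULL.
- t1 row (class_id=2): matches 1 t2 row(s) → 1 output row(s).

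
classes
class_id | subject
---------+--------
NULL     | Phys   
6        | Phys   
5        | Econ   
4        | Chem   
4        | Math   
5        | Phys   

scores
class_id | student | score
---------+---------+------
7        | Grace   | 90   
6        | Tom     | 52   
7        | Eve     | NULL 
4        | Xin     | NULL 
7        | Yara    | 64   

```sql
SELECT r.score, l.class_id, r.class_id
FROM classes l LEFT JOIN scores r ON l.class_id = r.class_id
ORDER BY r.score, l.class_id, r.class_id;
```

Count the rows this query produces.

6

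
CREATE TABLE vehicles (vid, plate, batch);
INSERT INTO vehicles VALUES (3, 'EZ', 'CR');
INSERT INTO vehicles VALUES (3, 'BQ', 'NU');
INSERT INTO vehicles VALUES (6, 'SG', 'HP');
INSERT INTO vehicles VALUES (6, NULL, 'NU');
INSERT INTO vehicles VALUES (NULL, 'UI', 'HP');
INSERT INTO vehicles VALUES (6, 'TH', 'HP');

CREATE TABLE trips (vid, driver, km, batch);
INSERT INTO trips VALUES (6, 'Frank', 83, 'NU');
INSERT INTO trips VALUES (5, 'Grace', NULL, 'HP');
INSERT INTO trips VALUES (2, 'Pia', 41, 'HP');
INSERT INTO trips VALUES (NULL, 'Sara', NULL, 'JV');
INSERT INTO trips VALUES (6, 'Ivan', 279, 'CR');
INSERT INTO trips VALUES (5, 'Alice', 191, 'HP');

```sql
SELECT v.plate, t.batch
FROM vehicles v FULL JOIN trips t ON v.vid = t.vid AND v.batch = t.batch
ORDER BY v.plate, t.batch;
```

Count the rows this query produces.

11

FULL OUTER JOIN keeps every row from both sides; unmatched rows get NULL for the other side's columns.
Matching on v.vid = t.vid AND v.batch = t.batch. A NULL in a compared column never satisfies the condition.
- v[0] vid=3, batch=CR → no match; kept with NULLs on the t side.
- v[1] vid=3, batch=NU → no match; kept with NULLs on the t side.
- v[2] vid=6, batch=HP → no match; kept with NULLs on the t side.
- v[3] vid=6, batch=NU → 1 match(es) in t → 1 row(s).
- v[4] vid=NULL, batch=HP → no match; kept with NULLs on the t side.
- v[5] vid=6, batch=HP → no match; kept with NULLs on the t side.
- 5 t row(s) had no v match → kept, v columns NULL.
Total: 1 matched + 10 padded = 11 rows.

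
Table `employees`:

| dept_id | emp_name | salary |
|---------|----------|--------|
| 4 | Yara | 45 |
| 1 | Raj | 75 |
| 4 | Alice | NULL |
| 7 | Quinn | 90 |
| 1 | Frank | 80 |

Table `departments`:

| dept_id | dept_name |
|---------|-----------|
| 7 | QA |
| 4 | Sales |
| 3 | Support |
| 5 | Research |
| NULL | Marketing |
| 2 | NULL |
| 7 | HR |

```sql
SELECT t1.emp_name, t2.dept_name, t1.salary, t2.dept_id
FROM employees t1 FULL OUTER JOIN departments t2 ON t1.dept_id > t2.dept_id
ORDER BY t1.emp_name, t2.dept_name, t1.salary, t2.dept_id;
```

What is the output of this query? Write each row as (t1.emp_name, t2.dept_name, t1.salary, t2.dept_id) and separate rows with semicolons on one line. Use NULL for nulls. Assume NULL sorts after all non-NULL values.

(Alice, Support, NULL, 3); (Alice, NULL, NULL, 2); (Frank, NULL, 80, NULL); (Quinn, Research, 90, 5); (Quinn, Sales, 90, 4); (Quinn, Support, 90, 3); (Quinn, NULL, 90, 2); (Raj, NULL, 75, NULL); (Yara, Support, 45, 3); (Yara, NULL, 45, 2); (NULL, HR, NULL, 7); (NULL, Marketing, NULL, NULL); (NULL, QA, NULL, 7)

FULL OUTER JOIN keeps every row from both sides; unmatched rows get NULL for the other side's columns.
Matching on t1.dept_id > t2.dept_id. A NULL in a compared column never satisfies the condition.
- t1 (dept_id=4) pairs with 2 row(s) of t2.
- t1 (dept_id=1) has no partner → padded with NULL.
- t1 (dept_id=4) pairs with 2 row(s) of t2.
- t1 (dept_id=7) pairs with 4 row(s) of t2.
- t1 (dept_id=1) has no partner → padded with NULL.
- 3 t2 row(s) had no t1 match → kept, t1 columns NULL.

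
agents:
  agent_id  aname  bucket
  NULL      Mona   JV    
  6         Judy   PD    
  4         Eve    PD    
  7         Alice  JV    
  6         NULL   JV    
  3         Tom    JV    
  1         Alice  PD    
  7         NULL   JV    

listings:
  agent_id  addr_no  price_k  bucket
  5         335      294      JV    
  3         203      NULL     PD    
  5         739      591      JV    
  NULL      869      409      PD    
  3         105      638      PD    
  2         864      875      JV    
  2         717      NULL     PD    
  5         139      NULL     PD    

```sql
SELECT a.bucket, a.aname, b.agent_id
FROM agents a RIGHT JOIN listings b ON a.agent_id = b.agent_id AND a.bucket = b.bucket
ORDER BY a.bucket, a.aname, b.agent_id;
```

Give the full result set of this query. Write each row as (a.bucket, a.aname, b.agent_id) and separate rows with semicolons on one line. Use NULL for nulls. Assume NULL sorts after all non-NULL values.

RIGHT JOIN keeps every row from `listings`; unmatched rows get NULL for `agents`'s columns.
Matching on a.agent_id = b.agent_id AND a.bucket = b.bucket. A NULL in a compared column never satisfies the condition.
- a[0] agent_id=NULL, bucket=JV → no match.
- a[1] agent_id=6, bucket=PD → no match.
- a[2] agent_id=4, bucket=PD → no match.
- a[3] agent_id=7, bucket=JV → no match.
- a[4] agent_id=6, bucket=JV → no match.
- a[5] agent_id=3, bucket=JV → no match.
- a[6] agent_id=1, bucket=PD → no match.
- a[7] agent_id=7, bucket=JV → no match.
- 8 row(s) from b found no a partner → padded with NULL.
After projecting and ordering:
a.bucket | a.aname | b.agent_id
NULL | NULL | 2
NULL | NULL | 2
NULL | NULL | 3
NULL | NULL | 3
NULL | NULL | 5
NULL | NULL | 5
NULL | NULL | 5
NULL | NULL | NULL

(NULL, NULL, 2); (NULL, NULL, 2); (NULL, NULL, 3); (NULL, NULL, 3); (NULL, NULL, 5); (NULL, NULL, 5); (NULL, NULL, 5); (NULL, NULL, NULL)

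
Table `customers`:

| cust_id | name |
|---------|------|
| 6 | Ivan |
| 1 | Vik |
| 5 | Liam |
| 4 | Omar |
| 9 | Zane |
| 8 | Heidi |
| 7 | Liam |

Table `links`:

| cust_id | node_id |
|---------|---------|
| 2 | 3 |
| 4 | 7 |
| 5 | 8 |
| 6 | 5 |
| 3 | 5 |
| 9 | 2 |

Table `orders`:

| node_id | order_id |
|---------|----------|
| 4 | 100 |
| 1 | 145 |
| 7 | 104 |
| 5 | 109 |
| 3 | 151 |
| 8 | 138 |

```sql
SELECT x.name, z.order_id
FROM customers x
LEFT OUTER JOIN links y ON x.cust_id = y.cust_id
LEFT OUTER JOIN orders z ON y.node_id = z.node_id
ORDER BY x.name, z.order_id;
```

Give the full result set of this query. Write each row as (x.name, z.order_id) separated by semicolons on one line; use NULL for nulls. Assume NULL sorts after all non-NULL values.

(Heidi, NULL); (Ivan, 109); (Liam, 138); (Liam, NULL); (Omar, 104); (Vik, NULL); (Zane, NULL)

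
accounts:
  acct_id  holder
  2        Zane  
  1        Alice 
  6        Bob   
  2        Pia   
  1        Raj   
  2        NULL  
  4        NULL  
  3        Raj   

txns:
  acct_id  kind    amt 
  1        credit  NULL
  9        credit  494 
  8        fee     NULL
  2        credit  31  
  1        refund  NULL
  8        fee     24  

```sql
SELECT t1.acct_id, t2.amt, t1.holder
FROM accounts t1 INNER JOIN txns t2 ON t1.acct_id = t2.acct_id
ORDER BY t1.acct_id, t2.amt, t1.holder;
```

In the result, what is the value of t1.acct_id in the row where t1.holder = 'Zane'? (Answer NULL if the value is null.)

INNER JOIN keeps only pairs where the ON condition holds.
Matching on t1.acct_id = t2.acct_id.
- t1 (acct_id=2) pairs with 1 row(s) of t2.
- t1 (acct_id=1) pairs with 2 row(s) of t2.
- t1 (acct_id=6) has no partner → excluded.
- t1 (acct_id=2) pairs with 1 row(s) of t2.
- t1 (acct_id=1) pairs with 2 row(s) of t2.
- t1 (acct_id=2) pairs with 1 row(s) of t2.
- t1 (acct_id=4) has no partner → excluded.
- t1 (acct_id=3) has no partner → excluded.

2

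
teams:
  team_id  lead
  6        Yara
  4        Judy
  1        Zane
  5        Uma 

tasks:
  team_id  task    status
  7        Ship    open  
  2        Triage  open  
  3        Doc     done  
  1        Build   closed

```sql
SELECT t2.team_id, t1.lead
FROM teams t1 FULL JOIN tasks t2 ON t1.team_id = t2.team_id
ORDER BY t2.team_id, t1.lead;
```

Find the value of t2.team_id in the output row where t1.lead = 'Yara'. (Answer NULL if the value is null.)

NULL

FULL OUTER JOIN keeps every row from both sides; unmatched rows get NULL for the other side's columns.
Matching on t1.team_id = t2.team_id.
- team_id=6: no t2 row matches, row kept with t2 columns NULL.
- team_id=4: no t2 row matches, row kept with t2 columns NULL.
- team_id=1: 1 matching t2 row(s), so 1 row(s) emitted.
- team_id=5: no t2 row matches, row kept with t2 columns NULL.
- plus 3 unmatched t2 row(s), each kept with NULL t1 columns.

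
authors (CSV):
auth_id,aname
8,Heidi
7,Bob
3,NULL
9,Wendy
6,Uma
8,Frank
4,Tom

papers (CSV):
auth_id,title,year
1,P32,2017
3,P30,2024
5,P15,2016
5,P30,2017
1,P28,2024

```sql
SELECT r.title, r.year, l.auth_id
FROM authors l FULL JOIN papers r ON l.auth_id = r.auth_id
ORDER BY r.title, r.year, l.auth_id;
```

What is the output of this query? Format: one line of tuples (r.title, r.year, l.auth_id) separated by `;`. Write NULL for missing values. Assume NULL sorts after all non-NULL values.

FULL OUTER JOIN keeps every row from both sides; unmatched rows get NULL for the other side's columns.
Matching on l.auth_id = r.auth_id.
- l (auth_id=8) has no partner → padded with NULL.
- l (auth_id=7) has no partner → padded with NULL.
- l (auth_id=3) pairs with 1 row(s) of r.
- l (auth_id=9) has no partner → padded with NULL.
- l (auth_id=6) has no partner → padded with NULL.
- l (auth_id=8) has no partner → padded with NULL.
- l (auth_id=4) has no partner → padded with NULL.
- 4 r row(s) had no l match → kept, l columns NULL.

(P15, 2016, NULL); (P28, 2024, NULL); (P30, 2017, NULL); (P30, 2024, 3); (P32, 2017, NULL); (NULL, NULL, 4); (NULL, NULL, 6); (NULL, NULL, 7); (NULL, NULL, 8); (NULL, NULL, 8); (NULL, NULL, 9)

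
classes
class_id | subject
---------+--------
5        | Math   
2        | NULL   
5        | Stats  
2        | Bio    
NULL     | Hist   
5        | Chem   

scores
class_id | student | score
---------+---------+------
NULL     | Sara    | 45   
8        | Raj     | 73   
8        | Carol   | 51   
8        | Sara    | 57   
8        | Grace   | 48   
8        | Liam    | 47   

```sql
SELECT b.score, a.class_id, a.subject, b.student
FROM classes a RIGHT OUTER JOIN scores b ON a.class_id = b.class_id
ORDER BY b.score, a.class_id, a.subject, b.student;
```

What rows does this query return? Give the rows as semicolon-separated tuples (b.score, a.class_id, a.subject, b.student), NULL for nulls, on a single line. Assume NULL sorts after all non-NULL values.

(45, NULL, NULL, Sara); (47, NULL, NULL, Liam); (48, NULL, NULL, Grace); (51, NULL, NULL, Carol); (57, NULL, NULL, Sara); (73, NULL, NULL, Raj)

RIGHT JOIN keeps every row from `scores`; unmatched rows get NULL for `classes`'s columns.
Matching on a.class_id = b.class_id. A NULL in a compared column never satisfies the condition.
- a[0] class_id=5 → no match.
- a[1] class_id=2 → no match.
- a[2] class_id=5 → no match.
- a[3] class_id=2 → no match.
- a[4] class_id=NULL → no match.
- a[5] class_id=5 → no match.
- plus 6 unmatched b row(s), each kept with NULL a columns.
After projecting and ordering:
b.score | a.class_id | a.subject | b.student
45 | NULL | NULL | Sara
47 | NULL | NULL | Liam
48 | NULL | NULL | Grace
51 | NULL | NULL | Carol
57 | NULL | NULL | Sara
73 | NULL | NULL | Raj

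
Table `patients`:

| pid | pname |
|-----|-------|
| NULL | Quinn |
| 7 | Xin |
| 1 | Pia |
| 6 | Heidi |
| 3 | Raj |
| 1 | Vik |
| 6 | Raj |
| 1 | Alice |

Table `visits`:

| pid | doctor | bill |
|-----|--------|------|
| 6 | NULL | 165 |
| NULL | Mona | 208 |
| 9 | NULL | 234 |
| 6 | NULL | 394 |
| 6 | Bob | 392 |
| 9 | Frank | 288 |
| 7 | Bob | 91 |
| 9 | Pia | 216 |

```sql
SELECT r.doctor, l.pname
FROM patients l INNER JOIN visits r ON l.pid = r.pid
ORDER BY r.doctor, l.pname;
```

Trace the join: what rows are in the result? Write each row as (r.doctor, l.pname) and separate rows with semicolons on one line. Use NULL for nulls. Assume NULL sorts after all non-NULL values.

INNER JOIN keeps only pairs where the ON condition holds.
Matching on l.pid = r.pid. A NULL in a compared column never satisfies the condition.
- pid=NULL: no matching r row, dropped.
- pid=7: 1 matching r row(s), so 1 row(s) emitted.
- pid=1: no matching r row, dropped.
- pid=6: 3 matching r row(s), so 3 row(s) emitted.
- pid=3: no matching r row, dropped.
- pid=1: no matching r row, dropped.
- pid=6: 3 matching r row(s), so 3 row(s) emitted.
- pid=1: no matching r row, dropped.
After projecting and ordering:
r.doctor | l.pname
Bob | Heidi
Bob | Raj
Bob | Xin
NULL | Heidi
NULL | Heidi
NULL | Raj
NULL | Raj

(Bob, Heidi); (Bob, Raj); (Bob, Xin); (NULL, Heidi); (NULL, Heidi); (NULL, Raj); (NULL, Raj)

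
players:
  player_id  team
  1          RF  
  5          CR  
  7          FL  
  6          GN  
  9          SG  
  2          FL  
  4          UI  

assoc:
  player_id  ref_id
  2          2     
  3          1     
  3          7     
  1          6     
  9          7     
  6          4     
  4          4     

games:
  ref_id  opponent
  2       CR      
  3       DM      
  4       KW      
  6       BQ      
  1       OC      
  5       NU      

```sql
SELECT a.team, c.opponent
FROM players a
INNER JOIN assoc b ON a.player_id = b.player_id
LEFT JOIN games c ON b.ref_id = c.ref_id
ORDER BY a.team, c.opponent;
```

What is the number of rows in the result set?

Step 1 — a INNER JOIN b on player_id → 5 row(s).
Then LEFT JOIN `games c` on ref_id: each of those 5 rows is kept; rows whose b.ref_id has no match in c get NULL for c's columns.
Result: 5 row(s).

5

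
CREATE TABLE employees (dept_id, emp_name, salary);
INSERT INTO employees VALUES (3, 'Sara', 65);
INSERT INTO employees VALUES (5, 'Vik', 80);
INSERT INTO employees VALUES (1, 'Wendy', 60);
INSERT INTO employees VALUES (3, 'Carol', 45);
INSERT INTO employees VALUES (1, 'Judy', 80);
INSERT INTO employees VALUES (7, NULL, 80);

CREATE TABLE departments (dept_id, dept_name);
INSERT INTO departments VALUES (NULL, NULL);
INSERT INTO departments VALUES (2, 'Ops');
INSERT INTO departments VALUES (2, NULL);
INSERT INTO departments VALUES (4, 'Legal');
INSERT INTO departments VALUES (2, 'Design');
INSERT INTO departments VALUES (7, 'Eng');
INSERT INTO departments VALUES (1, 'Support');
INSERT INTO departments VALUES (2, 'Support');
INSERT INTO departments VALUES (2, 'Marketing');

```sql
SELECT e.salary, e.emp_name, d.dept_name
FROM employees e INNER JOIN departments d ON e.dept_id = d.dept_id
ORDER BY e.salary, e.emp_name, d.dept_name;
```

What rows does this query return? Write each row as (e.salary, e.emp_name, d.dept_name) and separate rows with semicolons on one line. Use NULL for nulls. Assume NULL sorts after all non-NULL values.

(60, Wendy, Support); (80, Judy, Support); (80, NULL, Eng)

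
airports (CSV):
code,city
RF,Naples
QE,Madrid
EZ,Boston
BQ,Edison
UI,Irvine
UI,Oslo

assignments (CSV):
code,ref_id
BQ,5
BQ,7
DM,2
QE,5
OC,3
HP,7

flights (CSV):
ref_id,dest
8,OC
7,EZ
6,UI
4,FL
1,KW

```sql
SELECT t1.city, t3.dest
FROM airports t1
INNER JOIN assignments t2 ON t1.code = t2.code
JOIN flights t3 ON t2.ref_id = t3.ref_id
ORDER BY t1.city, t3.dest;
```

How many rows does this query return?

Step 1 — t1 INNER JOIN t2 on code → 3 row(s).
Then INNER JOIN `flights t3` on ref_id: keep only rows whose t2.ref_id appears in t3.
Result: 1 row(s).

1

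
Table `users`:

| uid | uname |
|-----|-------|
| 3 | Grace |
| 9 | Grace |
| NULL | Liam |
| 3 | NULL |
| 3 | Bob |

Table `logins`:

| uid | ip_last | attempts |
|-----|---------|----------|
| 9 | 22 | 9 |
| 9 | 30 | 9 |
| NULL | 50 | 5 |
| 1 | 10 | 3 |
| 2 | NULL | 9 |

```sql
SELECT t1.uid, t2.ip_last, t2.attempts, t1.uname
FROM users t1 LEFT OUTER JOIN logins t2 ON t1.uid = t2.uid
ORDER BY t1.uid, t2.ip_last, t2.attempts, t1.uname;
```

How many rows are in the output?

LEFT JOIN keeps every row from `users`; unmatched rows get NULL for `logins`'s columns.
Matching on t1.uid = t2.uid. A NULL in a compared column never satisfies the condition.
Matched pairs: 2; unmatched t1 rows kept: 4.
Total: 2 matched + 4 padded = 6 rows.

6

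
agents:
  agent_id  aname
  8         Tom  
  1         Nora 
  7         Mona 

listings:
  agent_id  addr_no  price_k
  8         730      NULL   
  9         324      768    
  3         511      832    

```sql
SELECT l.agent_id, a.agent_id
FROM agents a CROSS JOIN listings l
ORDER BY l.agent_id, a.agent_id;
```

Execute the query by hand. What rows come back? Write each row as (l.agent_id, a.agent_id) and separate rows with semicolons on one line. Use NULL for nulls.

CROSS JOIN pairs every row of `agents` with every row of `listings`: 3 × 3 = 9 rows.
After projecting and ordering:
l.agent_id | a.agent_id
3 | 1
3 | 7
3 | 8
8 | 1
8 | 7
8 | 8
9 | 1
9 | 7
9 | 8

(3, 1); (3, 7); (3, 8); (8, 1); (8, 7); (8, 8); (9, 1); (9, 7); (9, 8)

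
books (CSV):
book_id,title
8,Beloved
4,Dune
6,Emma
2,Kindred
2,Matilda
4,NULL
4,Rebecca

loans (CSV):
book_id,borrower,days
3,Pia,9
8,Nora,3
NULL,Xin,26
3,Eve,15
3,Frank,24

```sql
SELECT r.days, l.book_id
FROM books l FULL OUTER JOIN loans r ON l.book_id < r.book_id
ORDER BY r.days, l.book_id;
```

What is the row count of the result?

FULL OUTER JOIN keeps every row from both sides; unmatched rows get NULL for the other side's columns.
Matching on l.book_id < r.book_id. A NULL in a compared column never satisfies the condition.
- l row (book_id=8): no match → kept, r columns NULL.
- l row (book_id=4): matches 1 r row(s) → 1 output row(s).
- l row (book_id=6): matches 1 r row(s) → 1 output row(s).
- l row (book_id=2): matches 4 r row(s) → 4 output row(s).
- l row (book_id=2): matches 4 r row(s) → 4 output row(s).
- l row (book_id=4): matches 1 r row(s) → 1 output row(s).
- l row (book_id=4): matches 1 r row(s) → 1 output row(s).
- 1 row(s) from r found no l partner → padded with NULL.
Total: 12 matched + 2 padded = 14 rows.

14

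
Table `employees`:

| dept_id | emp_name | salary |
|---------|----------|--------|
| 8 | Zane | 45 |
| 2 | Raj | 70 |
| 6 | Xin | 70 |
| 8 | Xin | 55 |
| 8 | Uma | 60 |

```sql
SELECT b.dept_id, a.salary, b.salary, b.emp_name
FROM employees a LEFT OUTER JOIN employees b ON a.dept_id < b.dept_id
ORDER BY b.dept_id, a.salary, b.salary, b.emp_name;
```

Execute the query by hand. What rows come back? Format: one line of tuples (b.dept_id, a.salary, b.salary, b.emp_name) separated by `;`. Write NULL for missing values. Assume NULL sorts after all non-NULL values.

(6, 70, 70, Xin); (8, 70, 45, Zane); (8, 70, 45, Zane); (8, 70, 55, Xin); (8, 70, 55, Xin); (8, 70, 60, Uma); (8, 70, 60, Uma); (NULL, 45, NULL, NULL); (NULL, 55, NULL, NULL); (NULL, 60, NULL, NULL)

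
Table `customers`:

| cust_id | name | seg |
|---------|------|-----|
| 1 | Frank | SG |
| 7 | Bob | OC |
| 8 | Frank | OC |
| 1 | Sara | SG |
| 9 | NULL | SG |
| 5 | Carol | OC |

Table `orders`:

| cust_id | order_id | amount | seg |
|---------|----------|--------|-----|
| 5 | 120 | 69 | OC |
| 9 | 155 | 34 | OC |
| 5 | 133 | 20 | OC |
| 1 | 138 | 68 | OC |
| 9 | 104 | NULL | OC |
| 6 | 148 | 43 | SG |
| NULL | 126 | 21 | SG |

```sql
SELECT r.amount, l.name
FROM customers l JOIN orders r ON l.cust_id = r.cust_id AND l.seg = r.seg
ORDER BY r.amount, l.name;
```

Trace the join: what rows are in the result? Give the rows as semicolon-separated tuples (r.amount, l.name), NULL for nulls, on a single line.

(20, Carol); (69, Carol)

INNER JOIN keeps only pairs where the ON condition holds.
Matching on l.cust_id = r.cust_id AND l.seg = r.seg. A NULL in a compared column never satisfies the condition.
- l row (cust_id=1, seg=SG): no match → dropped.
- l row (cust_id=7, seg=OC): no match → dropped.
- l row (cust_id=8, seg=OC): no match → dropped.
- l row (cust_id=1, seg=SG): no match → dropped.
- l row (cust_id=9, seg=SG): no match → dropped.
- l row (cust_id=5, seg=OC): matches 2 r row(s) → 2 output row(s).
After projecting and ordering:
r.amount | l.name
20 | Carol
69 | Carol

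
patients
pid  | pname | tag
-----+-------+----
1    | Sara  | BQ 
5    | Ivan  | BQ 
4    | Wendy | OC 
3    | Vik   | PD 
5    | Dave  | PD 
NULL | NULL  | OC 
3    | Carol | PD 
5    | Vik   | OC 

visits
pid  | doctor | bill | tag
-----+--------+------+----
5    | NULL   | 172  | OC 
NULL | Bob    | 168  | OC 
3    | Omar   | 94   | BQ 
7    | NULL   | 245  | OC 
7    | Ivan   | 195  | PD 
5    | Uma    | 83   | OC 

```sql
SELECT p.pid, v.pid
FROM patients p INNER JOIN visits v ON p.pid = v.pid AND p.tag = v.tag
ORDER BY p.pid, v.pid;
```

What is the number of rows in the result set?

2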